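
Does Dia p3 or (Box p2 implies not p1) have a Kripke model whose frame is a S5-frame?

1. Dia p3 or (Box p2 implies not p1), 0
2. Box p2 implies not p1, 0
3. not p1, 0
Accessibility: 0R0

Yes, satisfiable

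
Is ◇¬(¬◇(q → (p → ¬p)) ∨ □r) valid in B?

Tableau for the negation ¬◇¬(¬◇(q → (p → ¬p)) ∨ □r):
1. ¬◇¬(¬◇(q → (p → ¬p)) ∨ □r), 0
2. ¬◇(q → (p → ¬p)) ∨ □r, 0   [¬◇-rule on 1 via 0R0]
3. □r, 0   [∨-rule on 2 (branches; this branch)]
4. r, 0   [□-rule on 3 via 0R0]
Accessibility: 0R0
The negation has an open branch (countermodel exists).

Not valid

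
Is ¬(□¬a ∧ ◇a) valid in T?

Tableau for the negation □¬a ∧ ◇a:
1. □¬a ∧ ◇a, w0
2. □¬a, w0   [∧-rule on 1]
3. ◇a, w0   [∧-rule on 1]
4. ¬a, w0   [□-rule on 2 via w0Rw0]
5. a, w1   [◇-rule on 3: fresh world w1, w0Rw1]
6. ¬a, w1   [□-rule on 2 via w0Rw1]
Accessibility: w0Rw0, w0Rw1, w1Rw1
Branch closes: a and ¬a both at w1.
All branches of the negation close; one closing branch shown above.

Valid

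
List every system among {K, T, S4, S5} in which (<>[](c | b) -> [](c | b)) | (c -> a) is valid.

S5

S5-tableau for the negation ~((<>[](c | b) -> [](c | b)) | (c -> a)):
1. ~((<>[](c | b) -> [](c | b)) | (c -> a)), w0
2. ~(<>[](c | b) -> [](c | b)), w0   [~|-rule on 1]
3. ~(c -> a), w0   [~|-rule on 1]
4. <>[](c | b), w0   [~->-rule on 2]
5. ~[](c | b), w0   [~->-rule on 2]
6. c, w0   [~->-rule on 3]
7. ~a, w0   [~->-rule on 3]
8. [](c | b), w1   [<>-rule on 4: fresh world w1, w0Rw1]
9. c | b, w0   [[]-rule on 8 via w1Rw0]
10. c | b, w1   [[]-rule on 8 via w1Rw1]
11. b, w0   [|-rule on 9 (branches; this branch)]
12. b, w1   [|-rule on 10 (branches; this branch)]
13. ~(c | b), w2   [~[]-rule on 5: fresh world w2, w0Rw2]
14. ~c, w2   [~|-rule on 13]
15. ~b, w2   [~|-rule on 13]
16. c | b, w2   [[]-rule on 8 via w1Rw2]
17. b, w2   [|-rule on 16 (branches; this branch)]
Accessibility: w0Rw0, w0Rw1, w0Rw2, w1Rw0, w1Rw1, w1Rw2, w2Rw0, w2Rw1, w2Rw2
Branch closes: b and ~b both at w2.
Every branch closes (one shown): valid in S5.
S4-tableau for the negation ~((<>[](c | b) -> [](c | b)) | (c -> a)):
1. ~((<>[](c | b) -> [](c | b)) | (c -> a)), w0
2. ~(<>[](c | b) -> [](c | b)), w0   [~|-rule on 1]
3. ~(c -> a), w0   [~|-rule on 1]
4. <>[](c | b), w0   [~->-rule on 2]
5. ~[](c | b), w0   [~->-rule on 2]
6. c, w0   [~->-rule on 3]
7. ~a, w0   [~->-rule on 3]
8. [](c | b), w1   [<>-rule on 4: fresh world w1, w0Rw1]
9. c | b, w1   [[]-rule on 8 via w1Rw1]
10. b, w1   [|-rule on 9 (branches; this branch)]
11. ~(c | b), w2   [~[]-rule on 5: fresh world w2, w0Rw2]
12. ~c, w2   [~|-rule on 11]
13. ~b, w2   [~|-rule on 11]
Accessibility: w0Rw0, w0Rw1, w0Rw2, w1Rw1, w2Rw2
Complete open branch: countermodel on an S4-frame, so not valid in S4, nor in K, T (the same frame is also a K-frame and a T-frame).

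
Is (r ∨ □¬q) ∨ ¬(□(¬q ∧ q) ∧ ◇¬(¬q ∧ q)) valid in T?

Valid in T

Tableau for the negation ¬((r ∨ □¬q) ∨ ¬(□(¬q ∧ q) ∧ ◇¬(¬q ∧ q))):
1. ¬((r ∨ □¬q) ∨ ¬(□(¬q ∧ q) ∧ ◇¬(¬q ∧ q))), u
2. ¬(r ∨ □¬q), u
3. □(¬q ∧ q) ∧ ◇¬(¬q ∧ q), u
4. ¬r, u
5. ¬□¬q, u
6. □(¬q ∧ q), u
7. ◇¬(¬q ∧ q), u
8. ¬q ∧ q, u
9. ¬q, u
10. q, u
Accessibility: uRu
Branch closes: q and ¬q both at u.
Every branch of the negation's tableau closes; the branch above is one of them.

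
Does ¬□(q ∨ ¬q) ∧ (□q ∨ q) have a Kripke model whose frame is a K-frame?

1. ¬□(q ∨ ¬q) ∧ (□q ∨ q), u
2. ¬□(q ∨ ¬q), u
3. □q ∨ q, u
4. q, u
5. ¬(q ∨ ¬q), v
6. ¬q, v
7. q, v
Accessibility: uRv
Branch closes: q and ¬q both at v.
Every branch closes; the branch above is one of them.

No, unsatisfiable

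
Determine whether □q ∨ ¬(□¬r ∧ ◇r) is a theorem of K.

Tableau for the negation ¬(□q ∨ ¬(□¬r ∧ ◇r)):
1. ¬(□q ∨ ¬(□¬r ∧ ◇r)), 0
2. ¬□q, 0
3. □¬r ∧ ◇r, 0
4. □¬r, 0
5. ◇r, 0
6. ¬q, 1
7. ¬r, 1
8. r, 2
9. ¬r, 2
Accessibility: 0R1, 0R2
Branch closes: r and ¬r both at 2.
All branches of the negation close; one closing branch shown above.

Valid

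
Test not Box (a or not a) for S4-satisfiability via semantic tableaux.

1. not Box (a or not a), 0
2. not (a or not a), 1
3. not a, 1
4. a, 1
Accessibility: 0R0, 0R1, 1R1
Branch closes: a and not a both at 1.
All branches of the tableau close; one closing branch shown above.

Unsatisfiable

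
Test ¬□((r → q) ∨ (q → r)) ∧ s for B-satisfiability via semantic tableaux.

No, unsatisfiable

1. ¬□((r → q) ∨ (q → r)) ∧ s, 0
2. ¬□((r → q) ∨ (q → r)), 0
3. s, 0
4. ¬((r → q) ∨ (q → r)), 1
5. ¬(r → q), 1
6. ¬(q → r), 1
7. r, 1
8. ¬q, 1
9. q, 1
10. ¬r, 1
Accessibility: 0R0, 0R1, 1R0, 1R1
Branch closes: q and ¬q both at 1.
All branches of the tableau close; one closing branch shown above.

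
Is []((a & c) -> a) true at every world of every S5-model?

Yes, valid

Tableau for the negation ~[]((a & c) -> a):
1. ~[]((a & c) -> a), w0
2. ~((a & c) -> a), w1
3. a & c, w1
4. ~a, w1
5. a, w1
6. c, w1
Accessibility: w0Rw0, w0Rw1, w1Rw0, w1Rw1
Branch closes: a and ~a both at w1.
All branches of the negation close; one closing branch shown above.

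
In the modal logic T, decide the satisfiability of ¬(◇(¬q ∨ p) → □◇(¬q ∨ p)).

1. ¬(◇(¬q ∨ p) → □◇(¬q ∨ p)), w0
2. ◇(¬q ∨ p), w0
3. ¬□◇(¬q ∨ p), w0
4. ¬q ∨ p, w1
5. p, w1
6. ¬◇(¬q ∨ p), w2
7. ¬(¬q ∨ p), w2
8. q, w2
9. ¬p, w2
Accessibility: w0Rw0, w0Rw1, w0Rw2, w1Rw1, w2Rw2

Satisfiable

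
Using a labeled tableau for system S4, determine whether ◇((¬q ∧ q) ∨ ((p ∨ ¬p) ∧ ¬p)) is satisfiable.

1. ◇((¬q ∧ q) ∨ ((p ∨ ¬p) ∧ ¬p)), 0
2. (¬q ∧ q) ∨ ((p ∨ ¬p) ∧ ¬p), 1   [◇-rule on 1: fresh world 1, 0R1]
3. (p ∨ ¬p) ∧ ¬p, 1   [∨-rule on 2 (branches; this branch)]
4. p ∨ ¬p, 1   [∧-rule on 3]
5. ¬p, 1   [∧-rule on 3]
Accessibility: 0R0, 0R1, 1R1

Yes, satisfiable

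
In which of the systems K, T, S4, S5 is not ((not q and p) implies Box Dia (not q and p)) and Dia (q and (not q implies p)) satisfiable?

S4-tableau for the formula:
1. not ((not q and p) implies Box Dia (not q and p)) and Dia (q and (not q implies p)), w0
2. not ((not q and p) implies Box Dia (not q and p)), w0
3. Dia (q and (not q implies p)), w0
4. not q and p, w0
5. not Box Dia (not q and p), w0
6. not q, w0
7. p, w0
8. q and (not q implies p), w1
9. q, w1
10. not q implies p, w1
11. p, w1
12. not Dia (not q and p), w2
13. not (not q and p), w2
14. not p, w2
Accessibility: w0Rw0, w0Rw1, w0Rw2, w1Rw1, w2Rw2
Complete open branch: satisfiable in S4, hence also in K, T (this S4-model is also a K-model and a T-model).
S5-tableau for the formula:
1. not ((not q and p) implies Box Dia (not q and p)) and Dia (q and (not q implies p)), w0
2. not ((not q and p) implies Box Dia (not q and p)), w0
3. Dia (q and (not q implies p)), w0
4. not q and p, w0
5. not Box Dia (not q and p), w0
6. not q, w0
7. p, w0
8. q and (not q implies p), w1
9. q, w1
10. not q implies p, w1
11. p, w1
12. not Dia (not q and p), w2
13. not (not q and p), w0
14. not (not q and p), w1
15. not (not q and p), w2
16. not p, w0
Accessibility: w0Rw0, w0Rw1, w0Rw2, w1Rw0, w1Rw1, w1Rw2, w2Rw0, w2Rw1, w2Rw2
Branch closes: p and not p both at w0.
Every branch closes (one shown): unsatisfiable in S5.

K, T, S4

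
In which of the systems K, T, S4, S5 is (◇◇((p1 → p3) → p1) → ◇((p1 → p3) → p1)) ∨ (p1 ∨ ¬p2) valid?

S4, S5

S4-tableau for the negation ¬((◇◇((p1 → p3) → p1) → ◇((p1 → p3) → p1)) ∨ (p1 ∨ ¬p2)):
1. ¬((◇◇((p1 → p3) → p1) → ◇((p1 → p3) → p1)) ∨ (p1 ∨ ¬p2)), u
2. ¬(◇◇((p1 → p3) → p1) → ◇((p1 → p3) → p1)), u
3. ¬(p1 ∨ ¬p2), u
4. ◇◇((p1 → p3) → p1), u
5. ¬◇((p1 → p3) → p1), u
6. ¬p1, u
7. p2, u
8. ¬((p1 → p3) → p1), u
9. p1 → p3, u
10. p3, u
11. ◇((p1 → p3) → p1), v
12. ¬((p1 → p3) → p1), v
13. p1 → p3, v
14. ¬p1, v
15. p3, v
16. (p1 → p3) → p1, w
17. ¬((p1 → p3) → p1), w
18. p1 → p3, w
19. ¬p1, w
20. ¬(p1 → p3), w
21. p1, w
22. ¬p3, w
Accessibility: uRu, uRv, uRw, vRv, vRw, wRw
Branch closes: p1 and ¬p1 both at w.
Every branch closes (one shown): valid in S4, hence also in S5 (every theorem of S4 is a theorem of S5).
T-tableau for the negation ¬((◇◇((p1 → p3) → p1) → ◇((p1 → p3) → p1)) ∨ (p1 ∨ ¬p2)):
1. ¬((◇◇((p1 → p3) → p1) → ◇((p1 → p3) → p1)) ∨ (p1 ∨ ¬p2)), u
2. ¬(◇◇((p1 → p3) → p1) → ◇((p1 → p3) → p1)), u
3. ¬(p1 ∨ ¬p2), u
4. ◇◇((p1 → p3) → p1), u
5. ¬◇((p1 → p3) → p1), u
6. ¬p1, u
7. p2, u
8. ¬((p1 → p3) → p1), u
9. p1 → p3, u
10. p3, u
11. ◇((p1 → p3) → p1), v
12. ¬((p1 → p3) → p1), v
13. p1 → p3, v
14. ¬p1, v
15. p3, v
16. (p1 → p3) → p1, w
17. p1, w
Accessibility: uRu, uRv, vRv, vRw, wRw
Complete open branch: countermodel on a T-frame, so not valid in T, nor in K (the same frame is also a K-frame).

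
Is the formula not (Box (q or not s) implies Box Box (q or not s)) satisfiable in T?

1. not (Box (q or not s) implies Box Box (q or not s)), u
2. Box (q or not s), u
3. not Box Box (q or not s), u
4. q or not s, u
5. not s, u
6. not Box (q or not s), v
7. q or not s, v
8. not s, v
9. not (q or not s), w
10. not q, w
11. s, w
Accessibility: uRu, uRv, vRv, vRw, wRw

Yes, satisfiable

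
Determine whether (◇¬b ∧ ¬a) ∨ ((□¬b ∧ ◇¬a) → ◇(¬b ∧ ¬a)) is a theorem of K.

Valid

Tableau for the negation ¬((◇¬b ∧ ¬a) ∨ ((□¬b ∧ ◇¬a) → ◇(¬b ∧ ¬a))):
1. ¬((◇¬b ∧ ¬a) ∨ ((□¬b ∧ ◇¬a) → ◇(¬b ∧ ¬a))), w0
2. ¬(◇¬b ∧ ¬a), w0
3. ¬((□¬b ∧ ◇¬a) → ◇(¬b ∧ ¬a)), w0
4. □¬b ∧ ◇¬a, w0
5. ¬◇(¬b ∧ ¬a), w0
6. □¬b, w0
7. ◇¬a, w0
8. a, w0
9. ¬a, w1
10. ¬(¬b ∧ ¬a), w1
11. ¬b, w1
12. a, w1
Accessibility: w0Rw1
Branch closes: a and ¬a both at w1.
Every branch of the negation's tableau closes; the branch above is one of them.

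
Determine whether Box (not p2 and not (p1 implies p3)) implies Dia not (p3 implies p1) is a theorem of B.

Tableau for the negation not (Box (not p2 and not (p1 implies p3)) implies Dia not (p3 implies p1)):
1. not (Box (not p2 and not (p1 implies p3)) implies Dia not (p3 implies p1)), 0
2. Box (not p2 and not (p1 implies p3)), 0   [neg-implies-rule on 1]
3. not Dia not (p3 implies p1), 0   [neg-implies-rule on 1]
4. not p2 and not (p1 implies p3), 0   [Box-rule on 2 via 0R0]
5. not p2, 0   [and-rule on 4]
6. not (p1 implies p3), 0   [and-rule on 4]
7. p1, 0   [neg-implies-rule on 6]
8. not p3, 0   [neg-implies-rule on 6]
9. p3 implies p1, 0   [neg-Dia-rule on 3 via 0R0]
Accessibility: 0R0
The negation has an open branch (countermodel exists).

Invalid (countermodel exists)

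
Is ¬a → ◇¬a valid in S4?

Yes, valid

Tableau for the negation ¬(¬a → ◇¬a):
1. ¬(¬a → ◇¬a), w0
2. ¬a, w0
3. ¬◇¬a, w0
4. a, w0
Accessibility: w0Rw0
Branch closes: a and ¬a both at w0.
Every branch of the negation's tableau closes; the branch above is one of them.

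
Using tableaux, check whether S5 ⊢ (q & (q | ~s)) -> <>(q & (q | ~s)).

Yes, valid

Tableau for the negation ~((q & (q | ~s)) -> <>(q & (q | ~s))):
1. ~((q & (q | ~s)) -> <>(q & (q | ~s))), u
2. q & (q | ~s), u
3. ~<>(q & (q | ~s)), u
4. q, u
5. q | ~s, u
6. ~(q & (q | ~s)), u
7. ~s, u
8. ~(q | ~s), u
9. ~q, u
10. s, u
Accessibility: uRu
Branch closes: q and ~q both at u.
Every branch of the negation's tableau closes; the branch above is one of them.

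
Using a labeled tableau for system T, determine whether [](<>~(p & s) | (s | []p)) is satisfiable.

1. [](<>~(p & s) | (s | []p)), u
2. <>~(p & s) | (s | []p), u   [[]-rule on 1 via uRu]
3. s | []p, u   [|-rule on 2 (branches; this branch)]
4. []p, u   [|-rule on 3 (branches; this branch)]
5. p, u   [[]-rule on 4 via uRu]
Accessibility: uRu

Satisfiable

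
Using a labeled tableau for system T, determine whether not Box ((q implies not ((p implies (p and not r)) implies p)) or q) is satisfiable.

Unsatisfiable

1. not Box ((q implies not ((p implies (p and not r)) implies p)) or q), 0
2. not ((q implies not ((p implies (p and not r)) implies p)) or q), 1
3. not (q implies not ((p implies (p and not r)) implies p)), 1
4. not q, 1
5. q, 1
6. (p implies (p and not r)) implies p, 1
Accessibility: 0R0, 0R1, 1R1
Branch closes: q and not q both at 1.
(One branch shown.) All branches close.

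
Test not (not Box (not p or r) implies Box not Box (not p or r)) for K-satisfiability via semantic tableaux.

Satisfiable (open branch found)

1. not (not Box (not p or r) implies Box not Box (not p or r)), w0
2. not Box (not p or r), w0
3. not Box not Box (not p or r), w0
4. not (not p or r), w1
5. p, w1
6. not r, w1
7. Box (not p or r), w2
Accessibility: w0Rw1, w0Rw2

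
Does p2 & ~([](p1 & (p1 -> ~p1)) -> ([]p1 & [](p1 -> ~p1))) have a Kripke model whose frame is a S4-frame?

No, unsatisfiable

1. p2 & ~([](p1 & (p1 -> ~p1)) -> ([]p1 & [](p1 -> ~p1))), w0
2. p2, w0
3. ~([](p1 & (p1 -> ~p1)) -> ([]p1 & [](p1 -> ~p1))), w0
4. [](p1 & (p1 -> ~p1)), w0
5. ~([]p1 & [](p1 -> ~p1)), w0
6. p1 & (p1 -> ~p1), w0
7. p1, w0
8. p1 -> ~p1, w0
9. ~[](p1 -> ~p1), w0
10. ~p1, w0
Accessibility: w0Rw0
Branch closes: p1 and ~p1 both at w0.
All branches of the tableau close; one closing branch shown above.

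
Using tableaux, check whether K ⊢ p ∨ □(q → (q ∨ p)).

Tableau for the negation ¬(p ∨ □(q → (q ∨ p))):
1. ¬(p ∨ □(q → (q ∨ p))), u
2. ¬p, u   [¬∨-rule on 1]
3. ¬□(q → (q ∨ p)), u   [¬∨-rule on 1]
4. ¬(q → (q ∨ p)), v   [¬□-rule on 3: fresh world v, uRv]
5. q, v   [¬→-rule on 4]
6. ¬(q ∨ p), v   [¬→-rule on 4]
7. ¬q, v   [¬∨-rule on 6]
8. ¬p, v   [¬∨-rule on 6]
Accessibility: uRv
Branch closes: q and ¬q both at v.
Every branch of the negation's tableau closes; the branch above is one of them.

Valid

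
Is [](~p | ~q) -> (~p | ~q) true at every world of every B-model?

Valid in B

Tableau for the negation ~([](~p | ~q) -> (~p | ~q)):
1. ~([](~p | ~q) -> (~p | ~q)), u
2. [](~p | ~q), u   [~->-rule on 1]
3. ~(~p | ~q), u   [~->-rule on 1]
4. p, u   [~|-rule on 3]
5. q, u   [~|-rule on 3]
6. ~p | ~q, u   [[]-rule on 2 via uRu]
7. ~q, u   [|-rule on 6 (branches; this branch)]
Accessibility: uRu
Branch closes: q and ~q both at u.
All branches of the negation close; one closing branch shown above.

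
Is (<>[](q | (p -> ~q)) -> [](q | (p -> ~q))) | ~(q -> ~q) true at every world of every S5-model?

Tableau for the negation ~((<>[](q | (p -> ~q)) -> [](q | (p -> ~q))) | ~(q -> ~q)):
1. ~((<>[](q | (p -> ~q)) -> [](q | (p -> ~q))) | ~(q -> ~q)), w0
2. ~(<>[](q | (p -> ~q)) -> [](q | (p -> ~q))), w0
3. q -> ~q, w0
4. <>[](q | (p -> ~q)), w0
5. ~[](q | (p -> ~q)), w0
6. ~q, w0
7. [](q | (p -> ~q)), w1
8. q | (p -> ~q), w0
9. q | (p -> ~q), w1
10. p -> ~q, w0
11. p -> ~q, w1
12. ~q, w1
13. ~(q | (p -> ~q)), w2
14. ~q, w2
15. ~(p -> ~q), w2
16. p, w2
17. q, w2
Accessibility: w0Rw0, w0Rw1, w0Rw2, w1Rw0, w1Rw1, w1Rw2, w2Rw0, w2Rw1, w2Rw2
Branch closes: q and ~q both at w2.
Every branch of the negation's tableau closes; the branch above is one of them.

Yes, valid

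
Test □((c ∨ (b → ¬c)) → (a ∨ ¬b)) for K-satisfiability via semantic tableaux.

1. □((c ∨ (b → ¬c)) → (a ∨ ¬b)), w0

Yes, satisfiable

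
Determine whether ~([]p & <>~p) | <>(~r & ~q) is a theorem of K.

Tableau for the negation ~(~([]p & <>~p) | <>(~r & ~q)):
1. ~(~([]p & <>~p) | <>(~r & ~q)), 0
2. []p & <>~p, 0   [~|-rule on 1]
3. ~<>(~r & ~q), 0   [~|-rule on 1]
4. []p, 0   [&-rule on 2]
5. <>~p, 0   [&-rule on 2]
6. ~p, 1   [<>-rule on 5: fresh world 1, 0R1]
7. ~(~r & ~q), 1   [~<>-rule on 3 via 0R1]
8. p, 1   [[]-rule on 4 via 0R1]
Accessibility: 0R1
Branch closes: p and ~p both at 1.
All branches of the negation close; one closing branch shown above.

Valid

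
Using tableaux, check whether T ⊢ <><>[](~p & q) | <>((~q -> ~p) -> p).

Tableau for the negation ~(<><>[](~p & q) | <>((~q -> ~p) -> p)):
1. ~(<><>[](~p & q) | <>((~q -> ~p) -> p)), 0
2. ~<><>[](~p & q), 0
3. ~<>((~q -> ~p) -> p), 0
4. ~<>[](~p & q), 0
5. ~((~q -> ~p) -> p), 0
6. ~q -> ~p, 0
7. ~p, 0
8. ~[](~p & q), 0
9. ~(~p & q), 1
10. ~<>[](~p & q), 1
11. ~((~q -> ~p) -> p), 1
12. ~q -> ~p, 1
13. ~p, 1
14. ~[](~p & q), 1
15. ~q, 1
16. ~(~p & q), 2
17. ~[](~p & q), 2
18. ~q, 2
19. ~(~p & q), 3
20. ~q, 3
Accessibility: 0R0, 0R1, 1R1, 1R2, 2R2, 2R3, 3R3
The negation has an open branch (countermodel exists).

No, not valid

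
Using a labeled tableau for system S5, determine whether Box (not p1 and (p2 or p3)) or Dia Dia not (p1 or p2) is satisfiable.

1. Box (not p1 and (p2 or p3)) or Dia Dia not (p1 or p2), 0
2. Dia Dia not (p1 or p2), 0
3. Dia not (p1 or p2), 1
4. not (p1 or p2), 2
5. not p1, 2
6. not p2, 2
Accessibility: 0R0, 0R1, 0R2, 1R0, 1R1, 1R2, 2R0, 2R1, 2R2

Yes, satisfiable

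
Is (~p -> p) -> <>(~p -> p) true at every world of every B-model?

Yes, valid

Tableau for the negation ~((~p -> p) -> <>(~p -> p)):
1. ~((~p -> p) -> <>(~p -> p)), u
2. ~p -> p, u   [~->-rule on 1]
3. ~<>(~p -> p), u   [~->-rule on 1]
4. ~(~p -> p), u   [~<>-rule on 3 via uRu]
5. ~p, u   [~->-rule on 4]
6. p, u   [->-rule on 2 (branches; this branch)]
Accessibility: uRu
Branch closes: p and ~p both at u.
All branches of the negation close; one closing branch shown above.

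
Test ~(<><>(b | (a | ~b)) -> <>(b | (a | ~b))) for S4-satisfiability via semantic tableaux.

Unsatisfiable (every branch closes)

1. ~(<><>(b | (a | ~b)) -> <>(b | (a | ~b))), 0
2. <><>(b | (a | ~b)), 0
3. ~<>(b | (a | ~b)), 0
4. ~(b | (a | ~b)), 0
5. ~b, 0
6. ~(a | ~b), 0
7. ~a, 0
8. b, 0
Accessibility: 0R0
Branch closes: b and ~b both at 0.
Every branch closes; the branch above is one of them.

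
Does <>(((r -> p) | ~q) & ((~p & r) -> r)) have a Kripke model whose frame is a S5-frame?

1. <>(((r -> p) | ~q) & ((~p & r) -> r)), 0
2. ((r -> p) | ~q) & ((~p & r) -> r), 1   [<>-rule on 1: fresh world 1, 0R1]
3. (r -> p) | ~q, 1   [&-rule on 2]
4. (~p & r) -> r, 1   [&-rule on 2]
5. ~q, 1   [|-rule on 3 (branches; this branch)]
6. r, 1   [->-rule on 4 (branches; this branch)]
Accessibility: 0R0, 0R1, 1R0, 1R1

Satisfiable (open branch found)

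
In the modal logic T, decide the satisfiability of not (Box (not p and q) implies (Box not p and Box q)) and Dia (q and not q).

No, unsatisfiable

1. not (Box (not p and q) implies (Box not p and Box q)) and Dia (q and not q), u
2. not (Box (not p and q) implies (Box not p and Box q)), u
3. Dia (q and not q), u
4. Box (not p and q), u
5. not (Box not p and Box q), u
6. not p and q, u
7. not p, u
8. q, u
9. not Box q, u
10. q and not q, v
11. q, v
12. not q, v
Accessibility: uRu, uRv, vRv
Branch closes: q and not q both at v.
All branches of the tableau close; one closing branch shown above.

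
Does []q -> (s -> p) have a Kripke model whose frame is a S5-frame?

1. []q -> (s -> p), u
2. s -> p, u
3. p, u
Accessibility: uRu

Yes, satisfiable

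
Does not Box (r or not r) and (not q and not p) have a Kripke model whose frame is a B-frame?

Unsatisfiable

1. not Box (r or not r) and (not q and not p), u
2. not Box (r or not r), u
3. not q and not p, u
4. not q, u
5. not p, u
6. not (r or not r), v
7. not r, v
8. r, v
Accessibility: uRu, uRv, vRu, vRv
Branch closes: r and not r both at v.
(One branch shown.) All branches close.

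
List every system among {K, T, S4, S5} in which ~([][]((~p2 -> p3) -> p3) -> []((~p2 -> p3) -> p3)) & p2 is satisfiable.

K-tableau for the formula:
1. ~([][]((~p2 -> p3) -> p3) -> []((~p2 -> p3) -> p3)) & p2, 0
2. ~([][]((~p2 -> p3) -> p3) -> []((~p2 -> p3) -> p3)), 0
3. p2, 0
4. [][]((~p2 -> p3) -> p3), 0
5. ~[]((~p2 -> p3) -> p3), 0
6. ~((~p2 -> p3) -> p3), 1
7. ~p2 -> p3, 1
8. ~p3, 1
9. []((~p2 -> p3) -> p3), 1
10. p2, 1
Accessibility: 0R1
Complete open branch: satisfiable in K.
T-tableau for the formula:
1. ~([][]((~p2 -> p3) -> p3) -> []((~p2 -> p3) -> p3)) & p2, 0
2. ~([][]((~p2 -> p3) -> p3) -> []((~p2 -> p3) -> p3)), 0
3. p2, 0
4. [][]((~p2 -> p3) -> p3), 0
5. ~[]((~p2 -> p3) -> p3), 0
6. []((~p2 -> p3) -> p3), 0
7. (~p2 -> p3) -> p3, 0
8. p3, 0
9. ~((~p2 -> p3) -> p3), 1
10. ~p2 -> p3, 1
11. ~p3, 1
12. []((~p2 -> p3) -> p3), 1
13. (~p2 -> p3) -> p3, 1
14. p2, 1
15. ~(~p2 -> p3), 1
16. ~p2, 1
Accessibility: 0R0, 0R1, 1R1
Branch closes: p2 and ~p2 both at 1.
Every branch closes (one shown): unsatisfiable in T, hence also in S4, S5 (every S4/S5-frame is a T-frame).

K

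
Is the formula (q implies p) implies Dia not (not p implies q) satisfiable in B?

1. (q implies p) implies Dia not (not p implies q), u
2. Dia not (not p implies q), u
3. not (not p implies q), v
4. not p, v
5. not q, v
Accessibility: uRu, uRv, vRu, vRv

Satisfiable (open branch found)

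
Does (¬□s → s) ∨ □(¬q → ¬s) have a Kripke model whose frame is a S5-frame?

1. (¬□s → s) ∨ □(¬q → ¬s), 0
2. □(¬q → ¬s), 0
3. ¬q → ¬s, 0
4. ¬s, 0
Accessibility: 0R0

Satisfiable (open branch found)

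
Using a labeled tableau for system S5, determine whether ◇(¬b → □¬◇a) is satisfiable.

Satisfiable (open branch found)

1. ◇(¬b → □¬◇a), w0
2. ¬b → □¬◇a, w1
3. □¬◇a, w1
4. ¬◇a, w0
5. ¬◇a, w1
6. ¬a, w0
7. ¬a, w1
Accessibility: w0Rw0, w0Rw1, w1Rw0, w1Rw1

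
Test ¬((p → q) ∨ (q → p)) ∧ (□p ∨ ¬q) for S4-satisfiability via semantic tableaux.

1. ¬((p → q) ∨ (q → p)) ∧ (□p ∨ ¬q), u
2. ¬((p → q) ∨ (q → p)), u
3. □p ∨ ¬q, u
4. ¬(p → q), u
5. ¬(q → p), u
6. p, u
7. ¬q, u
8. q, u
9. ¬p, u
Accessibility: uRu
Branch closes: q and ¬q both at u.
Every branch closes; the branch above is one of them.

Unsatisfiable (every branch closes)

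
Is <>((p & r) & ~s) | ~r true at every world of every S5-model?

Tableau for the negation ~(<>((p & r) & ~s) | ~r):
1. ~(<>((p & r) & ~s) | ~r), w0
2. ~<>((p & r) & ~s), w0
3. r, w0
4. ~((p & r) & ~s), w0
5. s, w0
Accessibility: w0Rw0
The negation has an open branch (countermodel exists).

Invalid (countermodel exists)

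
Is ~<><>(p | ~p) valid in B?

Tableau for the negation <><>(p | ~p):
1. <><>(p | ~p), u
2. <>(p | ~p), v   [<>-rule on 1: fresh world v, uRv]
3. p | ~p, w   [<>-rule on 2: fresh world w, vRw]
4. ~p, w   [|-rule on 3 (branches; this branch)]
Accessibility: uRu, uRv, vRu, vRv, vRw, wRv, wRw
The negation has an open branch (countermodel exists).

No, not valid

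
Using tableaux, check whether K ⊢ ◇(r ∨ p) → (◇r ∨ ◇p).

Tableau for the negation ¬(◇(r ∨ p) → (◇r ∨ ◇p)):
1. ¬(◇(r ∨ p) → (◇r ∨ ◇p)), u
2. ◇(r ∨ p), u   [¬→-rule on 1]
3. ¬(◇r ∨ ◇p), u   [¬→-rule on 1]
4. ¬◇r, u   [¬∨-rule on 3]
5. ¬◇p, u   [¬∨-rule on 3]
6. r ∨ p, v   [◇-rule on 2: fresh world v, uRv]
7. ¬r, v   [¬◇-rule on 4 via uRv]
8. ¬p, v   [¬◇-rule on 5 via uRv]
9. p, v   [∨-rule on 6 (branches; this branch)]
Accessibility: uRv
Branch closes: p and ¬p both at v.
All branches of the negation close; one closing branch shown above.

Valid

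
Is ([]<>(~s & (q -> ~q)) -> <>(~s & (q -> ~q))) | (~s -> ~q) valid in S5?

Valid in S5

Tableau for the negation ~(([]<>(~s & (q -> ~q)) -> <>(~s & (q -> ~q))) | (~s -> ~q)):
1. ~(([]<>(~s & (q -> ~q)) -> <>(~s & (q -> ~q))) | (~s -> ~q)), w0
2. ~([]<>(~s & (q -> ~q)) -> <>(~s & (q -> ~q))), w0
3. ~(~s -> ~q), w0
4. []<>(~s & (q -> ~q)), w0
5. ~<>(~s & (q -> ~q)), w0
6. ~s, w0
7. q, w0
8. <>(~s & (q -> ~q)), w0
9. ~(~s & (q -> ~q)), w0
10. ~(q -> ~q), w0
11. ~s & (q -> ~q), w1
12. ~s, w1
13. q -> ~q, w1
14. <>(~s & (q -> ~q)), w1
15. ~(~s & (q -> ~q)), w1
16. ~q, w1
17. ~(q -> ~q), w1
18. q, w1
Accessibility: w0Rw0, w0Rw1, w1Rw0, w1Rw1
Branch closes: q and ~q both at w1.
All branches of the negation close; one closing branch shown above.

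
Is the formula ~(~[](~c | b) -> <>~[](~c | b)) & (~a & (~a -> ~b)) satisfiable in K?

Yes, satisfiable

1. ~(~[](~c | b) -> <>~[](~c | b)) & (~a & (~a -> ~b)), u
2. ~(~[](~c | b) -> <>~[](~c | b)), u
3. ~a & (~a -> ~b), u
4. ~[](~c | b), u
5. ~<>~[](~c | b), u
6. ~a, u
7. ~a -> ~b, u
8. ~b, u
9. ~(~c | b), v
10. c, v
11. ~b, v
12. [](~c | b), v
Accessibility: uRv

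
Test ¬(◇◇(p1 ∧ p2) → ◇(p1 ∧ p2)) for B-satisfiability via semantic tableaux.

Yes, satisfiable

1. ¬(◇◇(p1 ∧ p2) → ◇(p1 ∧ p2)), u
2. ◇◇(p1 ∧ p2), u   [¬→-rule on 1]
3. ¬◇(p1 ∧ p2), u   [¬→-rule on 1]
4. ¬(p1 ∧ p2), u   [¬◇-rule on 3 via uRu]
5. ¬p2, u   [¬∧-rule on 4 (branches; this branch)]
6. ◇(p1 ∧ p2), v   [◇-rule on 2: fresh world v, uRv]
7. ¬(p1 ∧ p2), v   [¬◇-rule on 3 via uRv]
8. ¬p2, v   [¬∧-rule on 7 (branches; this branch)]
9. p1 ∧ p2, w   [◇-rule on 6: fresh world w, vRw]
10. p1, w   [∧-rule on 9]
11. p2, w   [∧-rule on 9]
Accessibility: uRu, uRv, vRu, vRv, vRw, wRv, wRw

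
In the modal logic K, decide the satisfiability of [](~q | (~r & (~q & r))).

1. [](~q | (~r & (~q & r))), 0

Satisfiable (open branch found)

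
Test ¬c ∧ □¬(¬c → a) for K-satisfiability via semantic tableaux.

1. ¬c ∧ □¬(¬c → a), w0
2. ¬c, w0
3. □¬(¬c → a), w0

Yes, satisfiable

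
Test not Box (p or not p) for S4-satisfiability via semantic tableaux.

1. not Box (p or not p), w0
2. not (p or not p), w1   [neg-Box-rule on 1: fresh world w1, w0Rw1]
3. not p, w1   [neg-or-rule on 2]
4. p, w1   [neg-or-rule on 2]
Accessibility: w0Rw0, w0Rw1, w1Rw1
Branch closes: p and not p both at w1.
(One branch shown.) All branches close.

Unsatisfiable (every branch closes)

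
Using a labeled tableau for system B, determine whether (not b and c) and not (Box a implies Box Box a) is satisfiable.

1. (not b and c) and not (Box a implies Box Box a), u
2. not b and c, u   [and-rule on 1]
3. not (Box a implies Box Box a), u   [and-rule on 1]
4. not b, u   [and-rule on 2]
5. c, u   [and-rule on 2]
6. Box a, u   [neg-implies-rule on 3]
7. not Box Box a, u   [neg-implies-rule on 3]
8. a, u   [Box-rule on 6 via uRu]
9. not Box a, v   [neg-Box-rule on 7: fresh world v, uRv]
10. a, v   [Box-rule on 6 via uRv]
11. not a, w   [neg-Box-rule on 9: fresh world w, vRw]
Accessibility: uRu, uRv, vRu, vRv, vRw, wRv, wRw

Satisfiable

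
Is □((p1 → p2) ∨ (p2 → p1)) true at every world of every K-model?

Valid

Tableau for the negation ¬□((p1 → p2) ∨ (p2 → p1)):
1. ¬□((p1 → p2) ∨ (p2 → p1)), w0
2. ¬((p1 → p2) ∨ (p2 → p1)), w1
3. ¬(p1 → p2), w1
4. ¬(p2 → p1), w1
5. p1, w1
6. ¬p2, w1
7. p2, w1
8. ¬p1, w1
Accessibility: w0Rw1
Branch closes: p2 and ¬p2 both at w1.
All branches of the negation close; one closing branch shown above.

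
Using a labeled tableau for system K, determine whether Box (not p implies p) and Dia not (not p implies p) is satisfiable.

No, unsatisfiable

1. Box (not p implies p) and Dia not (not p implies p), 0
2. Box (not p implies p), 0
3. Dia not (not p implies p), 0
4. not (not p implies p), 1
5. not p, 1
6. not p implies p, 1
7. p, 1
Accessibility: 0R1
Branch closes: p and not p both at 1.
Every branch closes; the branch above is one of them.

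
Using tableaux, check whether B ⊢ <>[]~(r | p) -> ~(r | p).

Tableau for the negation ~(<>[]~(r | p) -> ~(r | p)):
1. ~(<>[]~(r | p) -> ~(r | p)), u
2. <>[]~(r | p), u
3. r | p, u
4. p, u
5. []~(r | p), v
6. ~(r | p), u
7. ~r, u
8. ~p, u
Accessibility: uRu, uRv, vRu, vRv
Branch closes: p and ~p both at u.
All branches of the negation close; one closing branch shown above.

Valid in B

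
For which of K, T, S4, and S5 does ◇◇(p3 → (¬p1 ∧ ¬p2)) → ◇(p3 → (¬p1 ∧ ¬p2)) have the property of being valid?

S4, S5

T-tableau for the negation ¬(◇◇(p3 → (¬p1 ∧ ¬p2)) → ◇(p3 → (¬p1 ∧ ¬p2))):
1. ¬(◇◇(p3 → (¬p1 ∧ ¬p2)) → ◇(p3 → (¬p1 ∧ ¬p2))), u
2. ◇◇(p3 → (¬p1 ∧ ¬p2)), u
3. ¬◇(p3 → (¬p1 ∧ ¬p2)), u
4. ¬(p3 → (¬p1 ∧ ¬p2)), u
5. p3, u
6. ¬(¬p1 ∧ ¬p2), u
7. p2, u
8. ◇(p3 → (¬p1 ∧ ¬p2)), v
9. ¬(p3 → (¬p1 ∧ ¬p2)), v
10. p3, v
11. ¬(¬p1 ∧ ¬p2), v
12. p2, v
13. p3 → (¬p1 ∧ ¬p2), w
14. ¬p1 ∧ ¬p2, w
15. ¬p1, w
16. ¬p2, w
Accessibility: uRu, uRv, vRv, vRw, wRw
Complete open branch: countermodel on a T-frame, so not valid in T, nor in K (the same frame is also a K-frame).
S4-tableau for the negation ¬(◇◇(p3 → (¬p1 ∧ ¬p2)) → ◇(p3 → (¬p1 ∧ ¬p2))):
1. ¬(◇◇(p3 → (¬p1 ∧ ¬p2)) → ◇(p3 → (¬p1 ∧ ¬p2))), u
2. ◇◇(p3 → (¬p1 ∧ ¬p2)), u
3. ¬◇(p3 → (¬p1 ∧ ¬p2)), u
4. ¬(p3 → (¬p1 ∧ ¬p2)), u
5. p3, u
6. ¬(¬p1 ∧ ¬p2), u
7. p2, u
8. ◇(p3 → (¬p1 ∧ ¬p2)), v
9. ¬(p3 → (¬p1 ∧ ¬p2)), v
10. p3, v
11. ¬(¬p1 ∧ ¬p2), v
12. p2, v
13. p3 → (¬p1 ∧ ¬p2), w
14. ¬(p3 → (¬p1 ∧ ¬p2)), w
15. p3, w
16. ¬(¬p1 ∧ ¬p2), w
17. ¬p1 ∧ ¬p2, w
18. ¬p1, w
19. ¬p2, w
20. p2, w
Accessibility: uRu, uRv, uRw, vRv, vRw, wRw
Branch closes: p2 and ¬p2 both at w.
Every branch closes (one shown): valid in S4, hence also in S5 (every theorem of S4 is a theorem of S5).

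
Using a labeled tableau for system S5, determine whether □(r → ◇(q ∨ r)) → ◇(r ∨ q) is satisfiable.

Satisfiable (open branch found)

1. □(r → ◇(q ∨ r)) → ◇(r ∨ q), u
2. ◇(r ∨ q), u
3. r ∨ q, v
4. q, v
Accessibility: uRu, uRv, vRu, vRv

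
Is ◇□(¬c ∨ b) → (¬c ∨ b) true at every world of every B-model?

Tableau for the negation ¬(◇□(¬c ∨ b) → (¬c ∨ b)):
1. ¬(◇□(¬c ∨ b) → (¬c ∨ b)), u
2. ◇□(¬c ∨ b), u
3. ¬(¬c ∨ b), u
4. c, u
5. ¬b, u
6. □(¬c ∨ b), v
7. ¬c ∨ b, u
8. ¬c ∨ b, v
9. b, u
Accessibility: uRu, uRv, vRu, vRv
Branch closes: b and ¬b both at u.
All branches of the negation close; one closing branch shown above.

Valid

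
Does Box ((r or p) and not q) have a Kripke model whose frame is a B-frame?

1. Box ((r or p) and not q), 0
2. (r or p) and not q, 0   [Box-rule on 1 via 0R0]
3. r or p, 0   [and-rule on 2]
4. not q, 0   [and-rule on 2]
5. p, 0   [or-rule on 3 (branches; this branch)]
Accessibility: 0R0

Satisfiable (open branch found)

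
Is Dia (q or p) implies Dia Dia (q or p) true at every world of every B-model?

Tableau for the negation not (Dia (q or p) implies Dia Dia (q or p)):
1. not (Dia (q or p) implies Dia Dia (q or p)), w0
2. Dia (q or p), w0
3. not Dia Dia (q or p), w0
4. not Dia (q or p), w0
5. not (q or p), w0
6. not q, w0
7. not p, w0
8. q or p, w1
9. not Dia (q or p), w1
10. not (q or p), w1
11. not q, w1
12. not p, w1
13. p, w1
Accessibility: w0Rw0, w0Rw1, w1Rw0, w1Rw1
Branch closes: p and not p both at w1.
Every branch of the negation's tableau closes; the branch above is one of them.

Valid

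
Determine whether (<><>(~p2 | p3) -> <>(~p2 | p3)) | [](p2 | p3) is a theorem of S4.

Tableau for the negation ~((<><>(~p2 | p3) -> <>(~p2 | p3)) | [](p2 | p3)):
1. ~((<><>(~p2 | p3) -> <>(~p2 | p3)) | [](p2 | p3)), w0
2. ~(<><>(~p2 | p3) -> <>(~p2 | p3)), w0   [~|-rule on 1]
3. ~[](p2 | p3), w0   [~|-rule on 1]
4. <><>(~p2 | p3), w0   [~->-rule on 2]
5. ~<>(~p2 | p3), w0   [~->-rule on 2]
6. ~(~p2 | p3), w0   [~<>-rule on 5 via w0Rw0]
7. p2, w0   [~|-rule on 6]
8. ~p3, w0   [~|-rule on 6]
9. ~(p2 | p3), w1   [~[]-rule on 3: fresh world w1, w0Rw1]
10. ~p2, w1   [~|-rule on 9]
11. ~p3, w1   [~|-rule on 9]
12. ~(~p2 | p3), w1   [~<>-rule on 5 via w0Rw1]
13. p2, w1   [~|-rule on 12]
Accessibility: w0Rw0, w0Rw1, w1Rw1
Branch closes: p2 and ~p2 both at w1.
Every branch of the negation's tableau closes; the branch above is one of them.

Valid in S4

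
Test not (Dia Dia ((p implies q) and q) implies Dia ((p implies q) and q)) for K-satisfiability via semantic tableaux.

1. not (Dia Dia ((p implies q) and q) implies Dia ((p implies q) and q)), 0
2. Dia Dia ((p implies q) and q), 0   [neg-implies-rule on 1]
3. not Dia ((p implies q) and q), 0   [neg-implies-rule on 1]
4. Dia ((p implies q) and q), 1   [Dia-rule on 2: fresh world 1, 0R1]
5. not ((p implies q) and q), 1   [neg-Dia-rule on 3 via 0R1]
6. not q, 1   [neg-and-rule on 5 (branches; this branch)]
7. (p implies q) and q, 2   [Dia-rule on 4: fresh world 2, 1R2]
8. p implies q, 2   [and-rule on 7]
9. q, 2   [and-rule on 7]
Accessibility: 0R1, 1R2

Yes, satisfiable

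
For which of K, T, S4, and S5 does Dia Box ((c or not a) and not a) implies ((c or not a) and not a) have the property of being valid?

S5

S4-tableau for the negation not (Dia Box ((c or not a) and not a) implies ((c or not a) and not a)):
1. not (Dia Box ((c or not a) and not a) implies ((c or not a) and not a)), 0
2. Dia Box ((c or not a) and not a), 0   [neg-implies-rule on 1]
3. not ((c or not a) and not a), 0   [neg-implies-rule on 1]
4. a, 0   [neg-and-rule on 3 (branches; this branch)]
5. Box ((c or not a) and not a), 1   [Dia-rule on 2: fresh world 1, 0R1]
6. (c or not a) and not a, 1   [Box-rule on 5 via 1R1]
7. c or not a, 1   [and-rule on 6]
8. not a, 1   [and-rule on 6]
Accessibility: 0R0, 0R1, 1R1
Complete open branch: countermodel on an S4-frame, so not valid in S4, nor in K, T (the same frame is also a K-frame and a T-frame).
S5-tableau for the negation not (Dia Box ((c or not a) and not a) implies ((c or not a) and not a)):
1. not (Dia Box ((c or not a) and not a) implies ((c or not a) and not a)), 0
2. Dia Box ((c or not a) and not a), 0   [neg-implies-rule on 1]
3. not ((c or not a) and not a), 0   [neg-implies-rule on 1]
4. not (c or not a), 0   [neg-and-rule on 3 (branches; this branch)]
5. not c, 0   [neg-or-rule on 4]
6. a, 0   [neg-or-rule on 4]
7. Box ((c or not a) and not a), 1   [Dia-rule on 2: fresh world 1, 0R1]
8. (c or not a) and not a, 0   [Box-rule on 7 via 1R0]
9. c or not a, 0   [and-rule on 8]
10. not a, 0   [and-rule on 8]
Accessibility: 0R0, 0R1, 1R0, 1R1
Branch closes: a and not a both at 0.
Every branch closes (one shown): valid in S5.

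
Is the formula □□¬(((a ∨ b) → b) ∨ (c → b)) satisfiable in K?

1. □□¬(((a ∨ b) → b) ∨ (c → b)), w0

Satisfiable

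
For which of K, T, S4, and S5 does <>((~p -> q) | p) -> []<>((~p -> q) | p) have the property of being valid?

S5

S4-tableau for the negation ~(<>((~p -> q) | p) -> []<>((~p -> q) | p)):
1. ~(<>((~p -> q) | p) -> []<>((~p -> q) | p)), u
2. <>((~p -> q) | p), u   [~->-rule on 1]
3. ~[]<>((~p -> q) | p), u   [~->-rule on 1]
4. (~p -> q) | p, v   [<>-rule on 2: fresh world v, uRv]
5. p, v   [|-rule on 4 (branches; this branch)]
6. ~<>((~p -> q) | p), w   [~[]-rule on 3: fresh world w, uRw]
7. ~((~p -> q) | p), w   [~<>-rule on 6 via wRw]
8. ~(~p -> q), w   [~|-rule on 7]
9. ~p, w   [~|-rule on 7]
10. ~q, w   [~->-rule on 8]
Accessibility: uRu, uRv, uRw, vRv, wRw
Complete open branch: countermodel on an S4-frame, so not valid in S4, nor in K, T (the same frame is also a K-frame and a T-frame).
S5-tableau for the negation ~(<>((~p -> q) | p) -> []<>((~p -> q) | p)):
1. ~(<>((~p -> q) | p) -> []<>((~p -> q) | p)), u
2. <>((~p -> q) | p), u   [~->-rule on 1]
3. ~[]<>((~p -> q) | p), u   [~->-rule on 1]
4. (~p -> q) | p, v   [<>-rule on 2: fresh world v, uRv]
5. ~p -> q, v   [|-rule on 4 (branches; this branch)]
6. q, v   [->-rule on 5 (branches; this branch)]
7. ~<>((~p -> q) | p), w   [~[]-rule on 3: fresh world w, uRw]
8. ~((~p -> q) | p), u   [~<>-rule on 7 via wRu]
9. ~(~p -> q), u   [~|-rule on 8]
10. ~p, u   [~|-rule on 8]
11. ~q, u   [~->-rule on 9]
12. ~((~p -> q) | p), v   [~<>-rule on 7 via wRv]
13. ~(~p -> q), v   [~|-rule on 12]
14. ~p, v   [~|-rule on 12]
15. ~q, v   [~->-rule on 13]
Accessibility: uRu, uRv, uRw, vRu, vRv, vRw, wRu, wRv, wRw
Branch closes: q and ~q both at v.
Every branch closes (one shown): valid in S5.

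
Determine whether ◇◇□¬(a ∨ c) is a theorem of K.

Tableau for the negation ¬◇◇□¬(a ∨ c):
1. ¬◇◇□¬(a ∨ c), 0
The negation has an open branch (countermodel exists).

No, not valid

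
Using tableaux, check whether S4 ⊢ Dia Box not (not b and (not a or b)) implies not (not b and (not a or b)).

Not valid

Tableau for the negation not (Dia Box not (not b and (not a or b)) implies not (not b and (not a or b))):
1. not (Dia Box not (not b and (not a or b)) implies not (not b and (not a or b))), w0
2. Dia Box not (not b and (not a or b)), w0
3. not b and (not a or b), w0
4. not b, w0
5. not a or b, w0
6. not a, w0
7. Box not (not b and (not a or b)), w1
8. not (not b and (not a or b)), w1
9. not (not a or b), w1
10. a, w1
11. not b, w1
Accessibility: w0Rw0, w0Rw1, w1Rw1
The negation has an open branch (countermodel exists).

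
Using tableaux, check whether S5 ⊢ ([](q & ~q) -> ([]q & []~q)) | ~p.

Tableau for the negation ~(([](q & ~q) -> ([]q & []~q)) | ~p):
1. ~(([](q & ~q) -> ([]q & []~q)) | ~p), w0
2. ~([](q & ~q) -> ([]q & []~q)), w0
3. p, w0
4. [](q & ~q), w0
5. ~([]q & []~q), w0
6. q & ~q, w0
7. q, w0
8. ~q, w0
Accessibility: w0Rw0
Branch closes: q and ~q both at w0.
All branches of the negation close; one closing branch shown above.

Valid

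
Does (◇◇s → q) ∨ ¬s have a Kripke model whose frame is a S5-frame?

1. (◇◇s → q) ∨ ¬s, 0
2. ¬s, 0   [∨-rule on 1 (branches; this branch)]
Accessibility: 0R0

Satisfiable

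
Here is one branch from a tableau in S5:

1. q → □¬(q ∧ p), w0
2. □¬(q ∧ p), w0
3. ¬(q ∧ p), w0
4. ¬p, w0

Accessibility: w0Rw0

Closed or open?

There is no literal clash: for every atom and world, at most one sign appears.

Not closed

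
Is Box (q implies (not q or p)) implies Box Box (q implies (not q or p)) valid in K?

Tableau for the negation not (Box (q implies (not q or p)) implies Box Box (q implies (not q or p))):
1. not (Box (q implies (not q or p)) implies Box Box (q implies (not q or p))), w0
2. Box (q implies (not q or p)), w0
3. not Box Box (q implies (not q or p)), w0
4. not Box (q implies (not q or p)), w1
5. q implies (not q or p), w1
6. not q or p, w1
7. p, w1
8. not (q implies (not q or p)), w2
9. q, w2
10. not (not q or p), w2
11. not p, w2
Accessibility: w0Rw1, w1Rw2
The negation has an open branch (countermodel exists).

Invalid (countermodel exists)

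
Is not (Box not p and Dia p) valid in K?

Valid in K

Tableau for the negation Box not p and Dia p:
1. Box not p and Dia p, 0
2. Box not p, 0
3. Dia p, 0
4. p, 1
5. not p, 1
Accessibility: 0R1
Branch closes: p and not p both at 1.
All branches of the negation close; one closing branch shown above.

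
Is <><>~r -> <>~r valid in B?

Not valid

Tableau for the negation ~(<><>~r -> <>~r):
1. ~(<><>~r -> <>~r), u
2. <><>~r, u   [~->-rule on 1]
3. ~<>~r, u   [~->-rule on 1]
4. r, u   [~<>-rule on 3 via uRu]
5. <>~r, v   [<>-rule on 2: fresh world v, uRv]
6. r, v   [~<>-rule on 3 via uRv]
7. ~r, w   [<>-rule on 5: fresh world w, vRw]
Accessibility: uRu, uRv, vRu, vRv, vRw, wRv, wRw
The negation has an open branch (countermodel exists).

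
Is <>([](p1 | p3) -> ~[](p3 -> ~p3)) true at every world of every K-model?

Tableau for the negation ~<>([](p1 | p3) -> ~[](p3 -> ~p3)):
1. ~<>([](p1 | p3) -> ~[](p3 -> ~p3)), u
The negation has an open branch (countermodel exists).

Not valid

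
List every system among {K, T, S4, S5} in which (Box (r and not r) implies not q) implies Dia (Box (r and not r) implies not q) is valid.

T-tableau for the negation not ((Box (r and not r) implies not q) implies Dia (Box (r and not r) implies not q)):
1. not ((Box (r and not r) implies not q) implies Dia (Box (r and not r) implies not q)), 0
2. Box (r and not r) implies not q, 0   [neg-implies-rule on 1]
3. not Dia (Box (r and not r) implies not q), 0   [neg-implies-rule on 1]
4. not (Box (r and not r) implies not q), 0   [neg-Dia-rule on 3 via 0R0]
5. Box (r and not r), 0   [neg-implies-rule on 4]
6. q, 0   [neg-implies-rule on 4]
7. r and not r, 0   [Box-rule on 5 via 0R0]
8. r, 0   [and-rule on 7]
9. not r, 0   [and-rule on 7]
Accessibility: 0R0
Branch closes: r and not r both at 0.
Every branch closes (one shown): valid in T, hence also in S4, S5 (every theorem of T is a theorem of S4 and S5).
K-tableau for the negation not ((Box (r and not r) implies not q) implies Dia (Box (r and not r) implies not q)):
1. not ((Box (r and not r) implies not q) implies Dia (Box (r and not r) implies not q)), 0
2. Box (r and not r) implies not q, 0   [neg-implies-rule on 1]
3. not Dia (Box (r and not r) implies not q), 0   [neg-implies-rule on 1]
4. not q, 0   [implies-rule on 2 (branches; this branch)]
Complete open branch: countermodel on a K-frame, so not valid in K.

T, S4, S5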